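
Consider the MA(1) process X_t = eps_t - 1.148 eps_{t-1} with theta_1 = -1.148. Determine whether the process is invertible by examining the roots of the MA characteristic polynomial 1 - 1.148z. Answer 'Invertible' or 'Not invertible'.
\text{Not invertible}

The MA(q) characteristic polynomial is P(z) = 1 - 1.148z.
Invertibility requires all roots to lie outside the unit circle, i.e. |z| > 1 for every root.
This is linear in z: 1 + (-1.148) z = 0  =>  z = -1/(-1.148) = 0.87108,  |z| = 0.87108.
Moduli of all roots: 0.8711.
All moduli strictly greater than 1? No.
Verdict: Not invertible.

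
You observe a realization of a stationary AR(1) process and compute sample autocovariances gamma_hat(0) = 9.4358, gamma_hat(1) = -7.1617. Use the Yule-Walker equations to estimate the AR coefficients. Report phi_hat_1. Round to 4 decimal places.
\hat\phi_{1} = -0.7590

The Yule-Walker equations for an AR(p) process read, in matrix form,
  Gamma_p phi = r_p,   with   (Gamma_p)_{ij} = gamma(|i - j|),
                       (r_p)_i = gamma(i),   i,j = 1..p.
Substitute the sample gammas (Toeplitz matrix and right-hand side of size 1):
  Gamma_p = [[9.4358]]
  r_p     = [-7.1617]
With p = 1 this is the single equation gamma(0) phi_1 = gamma(1):
  phi_hat_1 = gamma(1) / gamma(0) = -7.1617 / 9.4358 = -0.7590.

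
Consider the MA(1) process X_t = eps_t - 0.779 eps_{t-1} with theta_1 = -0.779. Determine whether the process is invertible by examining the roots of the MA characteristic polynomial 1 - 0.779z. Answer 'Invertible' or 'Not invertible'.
\text{Invertible}

The MA(q) characteristic polynomial is P(z) = 1 - 0.779z.
Invertibility requires all roots to lie outside the unit circle, i.e. |z| > 1 for every root.
This is linear in z: 1 + (-0.779) z = 0  =>  z = -1/(-0.779) = 1.283697,  |z| = 1.283697.
Moduli of all roots: 1.2837.
All moduli strictly greater than 1? Yes.
Verdict: Invertible.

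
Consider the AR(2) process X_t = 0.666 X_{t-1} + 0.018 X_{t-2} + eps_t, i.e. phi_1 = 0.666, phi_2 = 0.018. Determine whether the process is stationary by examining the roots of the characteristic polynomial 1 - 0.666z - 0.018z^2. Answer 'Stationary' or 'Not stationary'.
\text{Stationary}

The AR(p) characteristic polynomial is P(z) = 1 - 0.666z - 0.018z^2.
Stationarity requires all roots to lie outside the unit circle, i.e. |z| > 1 for every root.
Set 1 + (-0.666) z + (-0.018) z^2 = 0, i.e. a z^2 + b z + c = 0 with a = -0.018, b = -0.666, c = 1.
Discriminant D = b^2 - 4ac = (-0.666)^2 - 4*(-0.018)*1 = 0.443556 - (-0.072) = 0.515556.
D >= 0, so the roots are real: z = (-b +/- sqrt(D)) / (2a) = (0.666 +/- 0.718022) / (-0.036).
  z_1 = (0.666 + 0.718022) / (-0.036) = -38.4451,   |z_1| = 38.4451.
  z_2 = (0.666 - 0.718022) / (-0.036) = 1.4451,   |z_2| = 1.4451.
Moduli of all roots: 38.4451, 1.4451.
All moduli strictly greater than 1? Yes.
Verdict: Stationary.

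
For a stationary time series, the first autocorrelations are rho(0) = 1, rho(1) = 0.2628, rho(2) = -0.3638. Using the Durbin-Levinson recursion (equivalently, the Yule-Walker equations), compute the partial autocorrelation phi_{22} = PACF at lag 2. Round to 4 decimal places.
\phi_{22} = -0.4650

The PACF at lag k is phi_{kk}, the last component of the solution
to the Yule-Walker system G_k phi = r_k where
  (G_k)_{ij} = rho(|i - j|), (r_k)_i = rho(i), i,j = 1..k.
Equivalently, Durbin-Levinson gives phi_{kk} iteratively:
  phi_{11} = rho(1)
  phi_{kk} = [rho(k) - sum_{j=1..k-1} phi_{k-1,j} rho(k-j)]
            / [1 - sum_{j=1..k-1} phi_{k-1,j} rho(j)],
  phi_{k,j} = phi_{k-1,j} - phi_{kk} phi_{k-1,k-j},  j = 1..k-1.
Step k = 1:
  phi_11 = rho(1) = 0.2628.
Step k = 2:
  phi_22 = [rho(2) - phi_11 rho(1)] / [1 - phi_11 rho(1)] = [-0.3638 - (0.2628)(0.2628)] / [1 - (0.2628)(0.2628)]
         = -0.43286384 / 0.93093616 = -0.465.
Therefore phi_{22} = -0.4650.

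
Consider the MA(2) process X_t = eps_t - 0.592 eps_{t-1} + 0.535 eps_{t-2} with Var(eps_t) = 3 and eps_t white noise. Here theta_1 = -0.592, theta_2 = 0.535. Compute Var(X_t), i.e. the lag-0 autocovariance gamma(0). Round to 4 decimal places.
\gamma(0) = 4.9101

For an MA(q) process X_t = eps_t + sum_i theta_i eps_{t-i} with
Var(eps_t) = sigma^2, the variance is
  gamma(0) = sigma^2 * (1 + sum_i theta_i^2).
  sum_i theta_i^2 = (-0.592)^2 + (0.535)^2 = 0.350464 + 0.286225 = 0.636689.
  gamma(0) = 3 * (1 + 0.636689) = 3 * 1.636689 = 4.910067, which rounds to 4.9101.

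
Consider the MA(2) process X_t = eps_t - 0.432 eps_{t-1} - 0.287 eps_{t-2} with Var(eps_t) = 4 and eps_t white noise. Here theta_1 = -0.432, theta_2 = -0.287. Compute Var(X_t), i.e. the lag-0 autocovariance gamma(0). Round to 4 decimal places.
\gamma(0) = 5.0760

For an MA(q) process X_t = eps_t + sum_i theta_i eps_{t-i} with
Var(eps_t) = sigma^2, the variance is
  gamma(0) = sigma^2 * (1 + sum_i theta_i^2).
  sum_i theta_i^2 = (-0.432)^2 + (-0.287)^2 = 0.186624 + 0.082369 = 0.268993.
  gamma(0) = 4 * (1 + 0.268993) = 4 * 1.268993 = 5.075972, which rounds to 5.0760.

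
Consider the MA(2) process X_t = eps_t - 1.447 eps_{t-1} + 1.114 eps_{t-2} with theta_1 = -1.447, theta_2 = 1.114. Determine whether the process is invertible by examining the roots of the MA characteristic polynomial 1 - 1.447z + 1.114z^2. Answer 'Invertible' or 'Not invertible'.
\text{Not invertible}

The MA(q) characteristic polynomial is P(z) = 1 - 1.447z + 1.114z^2.
Invertibility requires all roots to lie outside the unit circle, i.e. |z| > 1 for every root.
Set 1 + (-1.447) z + (1.114) z^2 = 0, i.e. a z^2 + b z + c = 0 with a = 1.114, b = -1.447, c = 1.
Discriminant D = b^2 - 4ac = (-1.447)^2 - 4*(1.114)*1 = 2.093809 - (4.456) = -2.362191.
D < 0, so the roots are the complex-conjugate pair z = (-b +/- i sqrt(-D)) / (2a) = 0.6495 +/- 0.6898i.
For a conjugate pair |z|^2 = z * conj(z) = (product of roots) = c/a = 1/(1.114) = 0.897666, so |z| = sqrt(0.897666) = 0.9475 for both roots.
Moduli of all roots: 0.9475, 0.9475.
All moduli strictly greater than 1? No.
Verdict: Not invertible.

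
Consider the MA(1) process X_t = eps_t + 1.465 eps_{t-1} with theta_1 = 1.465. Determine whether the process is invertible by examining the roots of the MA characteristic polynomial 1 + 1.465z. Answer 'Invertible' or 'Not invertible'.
\text{Not invertible}

The MA(q) characteristic polynomial is P(z) = 1 + 1.465z.
Invertibility requires all roots to lie outside the unit circle, i.e. |z| > 1 for every root.
This is linear in z: 1 + (1.465) z = 0  =>  z = -1/(1.465) = -0.682594,  |z| = 0.682594.
Moduli of all roots: 0.6826.
All moduli strictly greater than 1? No.
Verdict: Not invertible.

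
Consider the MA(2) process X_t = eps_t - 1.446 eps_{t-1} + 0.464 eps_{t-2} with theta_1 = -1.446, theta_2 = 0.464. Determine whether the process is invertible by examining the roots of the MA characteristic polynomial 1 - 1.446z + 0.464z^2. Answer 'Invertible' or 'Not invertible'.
\text{Invertible}

The MA(q) characteristic polynomial is P(z) = 1 - 1.446z + 0.464z^2.
Invertibility requires all roots to lie outside the unit circle, i.e. |z| > 1 for every root.
Set 1 + (-1.446) z + (0.464) z^2 = 0, i.e. a z^2 + b z + c = 0 with a = 0.464, b = -1.446, c = 1.
Discriminant D = b^2 - 4ac = (-1.446)^2 - 4*(0.464)*1 = 2.090916 - (1.856) = 0.234916.
D >= 0, so the roots are real: z = (-b +/- sqrt(D)) / (2a) = (1.446 +/- 0.484681) / (0.928).
  z_1 = (1.446 + 0.484681) / (0.928) = 2.0805,   |z_1| = 2.0805.
  z_2 = (1.446 - 0.484681) / (0.928) = 1.0359,   |z_2| = 1.0359.
Moduli of all roots: 2.0805, 1.0359.
All moduli strictly greater than 1? Yes.
Verdict: Invertible.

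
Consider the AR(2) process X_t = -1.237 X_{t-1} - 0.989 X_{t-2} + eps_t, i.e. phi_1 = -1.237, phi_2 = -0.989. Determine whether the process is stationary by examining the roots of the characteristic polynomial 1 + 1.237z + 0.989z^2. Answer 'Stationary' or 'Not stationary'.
\text{Stationary}

The AR(p) characteristic polynomial is P(z) = 1 + 1.237z + 0.989z^2.
Stationarity requires all roots to lie outside the unit circle, i.e. |z| > 1 for every root.
Set 1 + (1.237) z + (0.989) z^2 = 0, i.e. a z^2 + b z + c = 0 with a = 0.989, b = 1.237, c = 1.
Discriminant D = b^2 - 4ac = (1.237)^2 - 4*(0.989)*1 = 1.530169 - (3.956) = -2.425831.
D < 0, so the roots are the complex-conjugate pair z = (-b +/- i sqrt(-D)) / (2a) = -0.6254 +/- 0.7874i.
For a conjugate pair |z|^2 = z * conj(z) = (product of roots) = c/a = 1/(0.989) = 1.011122, so |z| = sqrt(1.011122) = 1.0055 for both roots.
Moduli of all roots: 1.0055, 1.0055.
All moduli strictly greater than 1? Yes.
Verdict: Stationary.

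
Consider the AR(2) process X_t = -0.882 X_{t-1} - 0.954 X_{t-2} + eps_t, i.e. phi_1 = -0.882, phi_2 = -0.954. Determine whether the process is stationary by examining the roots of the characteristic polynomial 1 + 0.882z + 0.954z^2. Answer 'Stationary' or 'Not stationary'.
\text{Stationary}

The AR(p) characteristic polynomial is P(z) = 1 + 0.882z + 0.954z^2.
Stationarity requires all roots to lie outside the unit circle, i.e. |z| > 1 for every root.
Set 1 + (0.882) z + (0.954) z^2 = 0, i.e. a z^2 + b z + c = 0 with a = 0.954, b = 0.882, c = 1.
Discriminant D = b^2 - 4ac = (0.882)^2 - 4*(0.954)*1 = 0.777924 - (3.816) = -3.038076.
D < 0, so the roots are the complex-conjugate pair z = (-b +/- i sqrt(-D)) / (2a) = -0.4623 +/- 0.9135i.
For a conjugate pair |z|^2 = z * conj(z) = (product of roots) = c/a = 1/(0.954) = 1.048218, so |z| = sqrt(1.048218) = 1.0238 for both roots.
Moduli of all roots: 1.0238, 1.0238.
All moduli strictly greater than 1? Yes.
Verdict: Stationary.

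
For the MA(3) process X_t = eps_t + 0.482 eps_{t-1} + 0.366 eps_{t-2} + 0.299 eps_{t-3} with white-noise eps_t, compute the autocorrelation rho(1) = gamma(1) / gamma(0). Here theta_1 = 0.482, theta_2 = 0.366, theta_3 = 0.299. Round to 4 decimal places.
\rho(1) = 0.5275

For an MA(q) process with theta_0 = 1, the autocovariance is
  gamma(k) = sigma^2 * sum_{i=0..q-k} theta_i * theta_{i+k},
and rho(k) = gamma(k) / gamma(0). Sigma^2 cancels.
  numerator   = (1)*(0.482) + (0.482)*(0.366) + (0.366)*(0.299) = 0.767846.
  denominator = (1)^2 + (0.482)^2 + (0.366)^2 + (0.299)^2 = 1.455681.
  rho(1) = 0.767846 / 1.455681 = 0.5275.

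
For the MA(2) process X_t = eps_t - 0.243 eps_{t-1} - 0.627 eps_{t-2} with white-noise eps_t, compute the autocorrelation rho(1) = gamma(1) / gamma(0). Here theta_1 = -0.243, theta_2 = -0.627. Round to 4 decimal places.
\rho(1) = -0.0624

For an MA(q) process with theta_0 = 1, the autocovariance is
  gamma(k) = sigma^2 * sum_{i=0..q-k} theta_i * theta_{i+k},
and rho(k) = gamma(k) / gamma(0). Sigma^2 cancels.
  numerator   = (1)*(-0.243) + (-0.243)*(-0.627) = -0.090639.
  denominator = (1)^2 + (-0.243)^2 + (-0.627)^2 = 1.452178.
  rho(1) = -0.090639 / 1.452178 = -0.0624.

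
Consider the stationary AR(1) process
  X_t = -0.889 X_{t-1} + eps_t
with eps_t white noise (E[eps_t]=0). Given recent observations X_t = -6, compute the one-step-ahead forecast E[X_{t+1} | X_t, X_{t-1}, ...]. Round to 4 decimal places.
E[X_{t+1} \mid \mathcal F_t] = 5.3340

For an AR(p) model X_t = c + sum_i phi_i X_{t-i} + eps_t, the
one-step-ahead conditional mean is
  E[X_{t+1} | X_t, ...] = c + sum_i phi_i X_{t+1-i}.
Substitute known values:
  E[X_{t+1} | ...] = (-0.889) * (-6)
                   = 5.3340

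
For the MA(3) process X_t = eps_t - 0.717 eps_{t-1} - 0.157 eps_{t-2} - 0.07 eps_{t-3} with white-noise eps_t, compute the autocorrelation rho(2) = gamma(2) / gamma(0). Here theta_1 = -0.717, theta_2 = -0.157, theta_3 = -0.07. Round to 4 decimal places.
\rho(2) = -0.0692

For an MA(q) process with theta_0 = 1, the autocovariance is
  gamma(k) = sigma^2 * sum_{i=0..q-k} theta_i * theta_{i+k},
and rho(k) = gamma(k) / gamma(0). Sigma^2 cancels.
  numerator   = (1)*(-0.157) + (-0.717)*(-0.07) = -0.10681.
  denominator = (1)^2 + (-0.717)^2 + (-0.157)^2 + (-0.07)^2 = 1.543638.
  rho(2) = -0.10681 / 1.543638 = -0.0692.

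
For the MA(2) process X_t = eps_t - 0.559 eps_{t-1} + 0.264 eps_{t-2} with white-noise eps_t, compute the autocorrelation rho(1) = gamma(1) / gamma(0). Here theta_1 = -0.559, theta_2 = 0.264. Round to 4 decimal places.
\rho(1) = -0.5112

For an MA(q) process with theta_0 = 1, the autocovariance is
  gamma(k) = sigma^2 * sum_{i=0..q-k} theta_i * theta_{i+k},
and rho(k) = gamma(k) / gamma(0). Sigma^2 cancels.
  numerator   = (1)*(-0.559) + (-0.559)*(0.264) = -0.706576.
  denominator = (1)^2 + (-0.559)^2 + (0.264)^2 = 1.382177.
  rho(1) = -0.706576 / 1.382177 = -0.5112.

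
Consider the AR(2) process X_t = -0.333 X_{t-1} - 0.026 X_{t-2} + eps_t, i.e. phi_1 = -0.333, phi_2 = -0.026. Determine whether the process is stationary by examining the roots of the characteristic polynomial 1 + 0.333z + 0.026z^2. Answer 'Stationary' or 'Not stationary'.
\text{Stationary}

The AR(p) characteristic polynomial is P(z) = 1 + 0.333z + 0.026z^2.
Stationarity requires all roots to lie outside the unit circle, i.e. |z| > 1 for every root.
Set 1 + (0.333) z + (0.026) z^2 = 0, i.e. a z^2 + b z + c = 0 with a = 0.026, b = 0.333, c = 1.
Discriminant D = b^2 - 4ac = (0.333)^2 - 4*(0.026)*1 = 0.110889 - (0.104) = 0.006889.
D >= 0, so the roots are real: z = (-b +/- sqrt(D)) / (2a) = (-0.333 +/- 0.083) / (0.052).
  z_1 = (-0.333 + 0.083) / (0.052) = -4.8077,   |z_1| = 4.8077.
  z_2 = (-0.333 - 0.083) / (0.052) = -8,   |z_2| = 8.
Moduli of all roots: 4.8077, 8.0000.
All moduli strictly greater than 1? Yes.
Verdict: Stationary.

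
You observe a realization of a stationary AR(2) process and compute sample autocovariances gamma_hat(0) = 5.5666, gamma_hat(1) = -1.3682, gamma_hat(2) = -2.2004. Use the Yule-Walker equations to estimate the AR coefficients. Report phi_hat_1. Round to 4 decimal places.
\hat\phi_{1} = -0.3650

The Yule-Walker equations for an AR(p) process read, in matrix form,
  Gamma_p phi = r_p,   with   (Gamma_p)_{ij} = gamma(|i - j|),
                       (r_p)_i = gamma(i),   i,j = 1..p.
Substitute the sample gammas (Toeplitz matrix and right-hand side of size 2):
  Gamma_p = [[5.5666, -1.3682], [-1.3682, 5.5666]]
  r_p     = [-1.3682, -2.2004]
Written out:
  5.5666 phi_1 - 1.3682 phi_2 = -1.3682
  -1.3682 phi_1 + 5.5666 phi_2 = -2.2004
Solve by Cramer's rule:
  det = gamma(0)^2 - gamma(1)^2 = (5.5666)^2 - (-1.3682)^2 = 30.98703556 - 1.87197124 = 29.11506432
  phi_hat_1 = [gamma(1) gamma(0) - gamma(1) gamma(2)] / det = [(-1.3682)(5.5666) - (-1.3682)(-2.2004)] / 29.11506432 = -10.6268094 / 29.11506432 = -0.365
  phi_hat_2 = [gamma(0) gamma(2) - gamma(1)^2] / det = [(5.5666)(-2.2004) - (-1.3682)^2] / 29.11506432 = -14.12071788 / 29.11506432 = -0.485
So phi_hat = [-0.3650, -0.4850].
Therefore phi_hat_1 = -0.3650.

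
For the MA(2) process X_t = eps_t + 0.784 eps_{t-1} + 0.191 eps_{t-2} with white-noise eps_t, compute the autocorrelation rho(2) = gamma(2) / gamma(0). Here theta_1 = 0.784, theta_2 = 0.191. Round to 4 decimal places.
\rho(2) = 0.1157

For an MA(q) process with theta_0 = 1, the autocovariance is
  gamma(k) = sigma^2 * sum_{i=0..q-k} theta_i * theta_{i+k},
and rho(k) = gamma(k) / gamma(0). Sigma^2 cancels.
  numerator   = (1)*(0.191) = 0.191.
  denominator = (1)^2 + (0.784)^2 + (0.191)^2 = 1.651137.
  rho(2) = 0.191 / 1.651137 = 0.1157.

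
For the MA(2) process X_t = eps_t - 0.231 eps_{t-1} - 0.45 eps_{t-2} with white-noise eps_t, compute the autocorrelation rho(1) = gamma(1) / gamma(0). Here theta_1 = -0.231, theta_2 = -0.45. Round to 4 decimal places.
\rho(1) = -0.1012

For an MA(q) process with theta_0 = 1, the autocovariance is
  gamma(k) = sigma^2 * sum_{i=0..q-k} theta_i * theta_{i+k},
and rho(k) = gamma(k) / gamma(0). Sigma^2 cancels.
  numerator   = (1)*(-0.231) + (-0.231)*(-0.45) = -0.12705.
  denominator = (1)^2 + (-0.231)^2 + (-0.45)^2 = 1.255861.
  rho(1) = -0.12705 / 1.255861 = -0.1012.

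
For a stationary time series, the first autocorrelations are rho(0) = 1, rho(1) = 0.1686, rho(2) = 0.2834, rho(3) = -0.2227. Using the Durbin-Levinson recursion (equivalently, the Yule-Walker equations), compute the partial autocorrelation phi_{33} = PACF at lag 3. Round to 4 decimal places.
\phi_{33} = -0.3340

The PACF at lag k is phi_{kk}, the last component of the solution
to the Yule-Walker system G_k phi = r_k where
  (G_k)_{ij} = rho(|i - j|), (r_k)_i = rho(i), i,j = 1..k.
Equivalently, Durbin-Levinson gives phi_{kk} iteratively:
  phi_{11} = rho(1)
  phi_{kk} = [rho(k) - sum_{j=1..k-1} phi_{k-1,j} rho(k-j)]
            / [1 - sum_{j=1..k-1} phi_{k-1,j} rho(j)],
  phi_{k,j} = phi_{k-1,j} - phi_{kk} phi_{k-1,k-j},  j = 1..k-1.
Step k = 1:
  phi_11 = rho(1) = 0.1686.
Step k = 2:
  phi_22 = [rho(2) - phi_11 rho(1)] / [1 - phi_11 rho(1)] = [0.2834 - (0.1686)(0.1686)] / [1 - (0.1686)(0.1686)]
         = 0.25497404 / 0.97157404 = 0.262434.
  Update: phi_21 = phi_11 - phi_22 phi_11 = 0.1686 - (0.262434)(0.1686) = 0.124354.
Step k = 3:
  phi_33 = [rho(3) - phi_21 rho(2) - phi_22 rho(1)] / [1 - phi_21 rho(1) - phi_22 rho(2)]
    numerator   = -0.2227 - (0.124354)(0.2834) - (0.262434)(0.1686) = -0.30218819
    denominator = 1 - (0.124354)(0.1686) - (0.262434)(0.2834) = 0.90466019
  phi_33 = -0.30218819 / 0.90466019 = -0.334.
Therefore phi_{33} = -0.3340.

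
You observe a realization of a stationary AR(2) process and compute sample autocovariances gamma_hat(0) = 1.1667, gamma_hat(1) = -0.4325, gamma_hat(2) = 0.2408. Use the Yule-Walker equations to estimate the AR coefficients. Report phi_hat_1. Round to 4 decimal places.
\hat\phi_{1} = -0.3411

The Yule-Walker equations for an AR(p) process read, in matrix form,
  Gamma_p phi = r_p,   with   (Gamma_p)_{ij} = gamma(|i - j|),
                       (r_p)_i = gamma(i),   i,j = 1..p.
Substitute the sample gammas (Toeplitz matrix and right-hand side of size 2):
  Gamma_p = [[1.1667, -0.4325], [-0.4325, 1.1667]]
  r_p     = [-0.4325, 0.2408]
Written out:
  1.1667 phi_1 - 0.4325 phi_2 = -0.4325
  -0.4325 phi_1 + 1.1667 phi_2 = 0.2408
Solve by Cramer's rule:
  det = gamma(0)^2 - gamma(1)^2 = (1.1667)^2 - (-0.4325)^2 = 1.36118889 - 0.18705625 = 1.17413264
  phi_hat_1 = [gamma(1) gamma(0) - gamma(1) gamma(2)] / det = [(-0.4325)(1.1667) - (-0.4325)(0.2408)] / 1.17413264 = -0.40045175 / 1.17413264 = -0.3411
  phi_hat_2 = [gamma(0) gamma(2) - gamma(1)^2] / det = [(1.1667)(0.2408) - (-0.4325)^2] / 1.17413264 = 0.09388511 / 1.17413264 = 0.08
So phi_hat = [-0.3411, 0.0800].
Therefore phi_hat_1 = -0.3411.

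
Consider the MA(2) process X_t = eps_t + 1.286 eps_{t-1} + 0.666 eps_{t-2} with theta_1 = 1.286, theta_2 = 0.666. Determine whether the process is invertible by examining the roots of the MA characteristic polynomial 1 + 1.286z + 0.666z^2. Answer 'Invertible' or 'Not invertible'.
\text{Invertible}

The MA(q) characteristic polynomial is P(z) = 1 + 1.286z + 0.666z^2.
Invertibility requires all roots to lie outside the unit circle, i.e. |z| > 1 for every root.
Set 1 + (1.286) z + (0.666) z^2 = 0, i.e. a z^2 + b z + c = 0 with a = 0.666, b = 1.286, c = 1.
Discriminant D = b^2 - 4ac = (1.286)^2 - 4*(0.666)*1 = 1.653796 - (2.664) = -1.010204.
D < 0, so the roots are the complex-conjugate pair z = (-b +/- i sqrt(-D)) / (2a) = -0.9655 +/- 0.7546i.
For a conjugate pair |z|^2 = z * conj(z) = (product of roots) = c/a = 1/(0.666) = 1.501502, so |z| = sqrt(1.501502) = 1.2254 for both roots.
Moduli of all roots: 1.2254, 1.2254.
All moduli strictly greater than 1? Yes.
Verdict: Invertible.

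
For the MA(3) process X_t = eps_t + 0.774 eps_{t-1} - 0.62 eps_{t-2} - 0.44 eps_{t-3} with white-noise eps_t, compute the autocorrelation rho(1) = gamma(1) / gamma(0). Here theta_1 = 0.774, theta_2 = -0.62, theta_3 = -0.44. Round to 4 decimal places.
\rho(1) = 0.2604

For an MA(q) process with theta_0 = 1, the autocovariance is
  gamma(k) = sigma^2 * sum_{i=0..q-k} theta_i * theta_{i+k},
and rho(k) = gamma(k) / gamma(0). Sigma^2 cancels.
  numerator   = (1)*(0.774) + (0.774)*(-0.62) + (-0.62)*(-0.44) = 0.56692.
  denominator = (1)^2 + (0.774)^2 + (-0.62)^2 + (-0.44)^2 = 2.177076.
  rho(1) = 0.56692 / 2.177076 = 0.2604.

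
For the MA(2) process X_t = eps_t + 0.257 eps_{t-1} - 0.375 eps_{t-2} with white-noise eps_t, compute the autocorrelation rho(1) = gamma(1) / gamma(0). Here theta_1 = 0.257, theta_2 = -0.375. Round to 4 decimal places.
\rho(1) = 0.1331

For an MA(q) process with theta_0 = 1, the autocovariance is
  gamma(k) = sigma^2 * sum_{i=0..q-k} theta_i * theta_{i+k},
and rho(k) = gamma(k) / gamma(0). Sigma^2 cancels.
  numerator   = (1)*(0.257) + (0.257)*(-0.375) = 0.160625.
  denominator = (1)^2 + (0.257)^2 + (-0.375)^2 = 1.206674.
  rho(1) = 0.160625 / 1.206674 = 0.1331.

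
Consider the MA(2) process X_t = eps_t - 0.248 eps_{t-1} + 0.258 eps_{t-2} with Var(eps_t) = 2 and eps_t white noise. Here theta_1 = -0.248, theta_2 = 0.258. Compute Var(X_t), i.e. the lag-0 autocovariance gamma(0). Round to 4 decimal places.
\gamma(0) = 2.2561

For an MA(q) process X_t = eps_t + sum_i theta_i eps_{t-i} with
Var(eps_t) = sigma^2, the variance is
  gamma(0) = sigma^2 * (1 + sum_i theta_i^2).
  sum_i theta_i^2 = (-0.248)^2 + (0.258)^2 = 0.061504 + 0.066564 = 0.128068.
  gamma(0) = 2 * (1 + 0.128068) = 2 * 1.128068 = 2.256136, which rounds to 2.2561.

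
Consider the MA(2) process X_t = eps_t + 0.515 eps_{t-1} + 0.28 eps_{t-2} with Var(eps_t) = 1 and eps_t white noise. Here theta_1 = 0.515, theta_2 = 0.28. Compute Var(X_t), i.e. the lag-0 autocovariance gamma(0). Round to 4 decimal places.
\gamma(0) = 1.3436

For an MA(q) process X_t = eps_t + sum_i theta_i eps_{t-i} with
Var(eps_t) = sigma^2, the variance is
  gamma(0) = sigma^2 * (1 + sum_i theta_i^2).
  sum_i theta_i^2 = (0.515)^2 + (0.28)^2 = 0.265225 + 0.0784 = 0.343625.
  gamma(0) = 1 * (1 + 0.343625) = 1 * 1.343625 = 1.343625, which rounds to 1.3436.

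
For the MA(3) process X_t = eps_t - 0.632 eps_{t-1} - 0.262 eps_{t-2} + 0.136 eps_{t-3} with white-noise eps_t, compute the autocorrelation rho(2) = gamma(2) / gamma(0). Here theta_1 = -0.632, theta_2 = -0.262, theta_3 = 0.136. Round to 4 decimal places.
\rho(2) = -0.2341

For an MA(q) process with theta_0 = 1, the autocovariance is
  gamma(k) = sigma^2 * sum_{i=0..q-k} theta_i * theta_{i+k},
and rho(k) = gamma(k) / gamma(0). Sigma^2 cancels.
  numerator   = (1)*(-0.262) + (-0.632)*(0.136) = -0.347952.
  denominator = (1)^2 + (-0.632)^2 + (-0.262)^2 + (0.136)^2 = 1.486564.
  rho(2) = -0.347952 / 1.486564 = -0.2341.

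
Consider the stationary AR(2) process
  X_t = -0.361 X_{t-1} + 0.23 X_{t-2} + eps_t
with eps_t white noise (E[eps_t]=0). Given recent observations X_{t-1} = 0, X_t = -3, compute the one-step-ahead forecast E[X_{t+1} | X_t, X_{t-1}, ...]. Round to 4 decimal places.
E[X_{t+1} \mid \mathcal F_t] = 1.0830

For an AR(p) model X_t = c + sum_i phi_i X_{t-i} + eps_t, the
one-step-ahead conditional mean is
  E[X_{t+1} | X_t, ...] = c + sum_i phi_i X_{t+1-i}.
Substitute known values:
  E[X_{t+1} | ...] = (-0.361) * (-3) + (0.23) * (0)
                   = 1.0830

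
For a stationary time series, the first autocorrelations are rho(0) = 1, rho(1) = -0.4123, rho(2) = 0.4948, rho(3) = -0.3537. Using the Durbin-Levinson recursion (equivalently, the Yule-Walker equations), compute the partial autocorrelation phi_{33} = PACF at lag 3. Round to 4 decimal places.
\phi_{33} = -0.0970

The PACF at lag k is phi_{kk}, the last component of the solution
to the Yule-Walker system G_k phi = r_k where
  (G_k)_{ij} = rho(|i - j|), (r_k)_i = rho(i), i,j = 1..k.
Equivalently, Durbin-Levinson gives phi_{kk} iteratively:
  phi_{11} = rho(1)
  phi_{kk} = [rho(k) - sum_{j=1..k-1} phi_{k-1,j} rho(k-j)]
            / [1 - sum_{j=1..k-1} phi_{k-1,j} rho(j)],
  phi_{k,j} = phi_{k-1,j} - phi_{kk} phi_{k-1,k-j},  j = 1..k-1.
Step k = 1:
  phi_11 = rho(1) = -0.4123.
Step k = 2:
  phi_22 = [rho(2) - phi_11 rho(1)] / [1 - phi_11 rho(1)] = [0.4948 - (-0.4123)(-0.4123)] / [1 - (-0.4123)(-0.4123)]
         = 0.32480871 / 0.83000871 = 0.391332.
  Update: phi_21 = phi_11 - phi_22 phi_11 = -0.4123 - (0.391332)(-0.4123) = -0.250954.
Step k = 3:
  phi_33 = [rho(3) - phi_21 rho(2) - phi_22 rho(1)] / [1 - phi_21 rho(1) - phi_22 rho(2)]
    numerator   = -0.3537 - (-0.250954)(0.4948) - (0.391332)(-0.4123) = -0.06818193
    denominator = 1 - (-0.250954)(-0.4123) - (0.391332)(0.4948) = 0.70290077
  phi_33 = -0.06818193 / 0.70290077 = -0.097.
Therefore phi_{33} = -0.0970.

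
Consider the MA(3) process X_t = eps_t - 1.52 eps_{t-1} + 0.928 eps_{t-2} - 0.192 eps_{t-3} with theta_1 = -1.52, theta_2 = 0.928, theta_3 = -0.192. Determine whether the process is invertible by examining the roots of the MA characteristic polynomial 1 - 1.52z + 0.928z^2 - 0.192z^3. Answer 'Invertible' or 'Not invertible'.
\text{Invertible}

The MA(q) characteristic polynomial is P(z) = 1 - 1.52z + 0.928z^2 - 0.192z^3.
Invertibility requires all roots to lie outside the unit circle, i.e. |z| > 1 for every root.
Degree 3: look for a simple real root z0 first, then factor out (1 - z/z0) and solve the remaining quadratic.
Testing z0 = 2.5: P(2.5) = 1 + (-1.52)(2.5) + (0.928)(2.5)^2 + (-0.192)(2.5)^3
  = 1 + (-3.8) + (5.8) + (-3) = 0.  So z_0 = 2.5 is a root, |z_0| = 2.5.
Divide out the factor (1 - 0.4 z) = (1 - z/z0) (since 1/z0 = 0.4):
  P(z) = (1 - 0.4 z)(1 + (-1.12) z + (0.48) z^2)
  [check: z-coef -1.12 - (0.4) = -1.52; z^2-coef 0.48 - (0.4)(-1.12) = 0.928; z^3-coef -(0.4)(0.48) = -0.192.]
Remaining roots from the quadratic factor 1 + (-1.12) z + (0.48) z^2:
  Set 1 + (-1.12) z + (0.48) z^2 = 0, i.e. a z^2 + b z + c = 0 with a = 0.48, b = -1.12, c = 1.
  Discriminant D = b^2 - 4ac = (-1.12)^2 - 4*(0.48)*1 = 1.2544 - (1.92) = -0.6656.
  D < 0, so the roots are the complex-conjugate pair z = (-b +/- i sqrt(-D)) / (2a) = 1.1667 +/- 0.8498i.
  For a conjugate pair |z|^2 = z * conj(z) = (product of roots) = c/a = 1/(0.48) = 2.083333, so |z| = sqrt(2.083333) = 1.4434 for both roots.
Moduli of all roots: 2.5000, 1.4434, 1.4434.
All moduli strictly greater than 1? Yes.
Verdict: Invertible.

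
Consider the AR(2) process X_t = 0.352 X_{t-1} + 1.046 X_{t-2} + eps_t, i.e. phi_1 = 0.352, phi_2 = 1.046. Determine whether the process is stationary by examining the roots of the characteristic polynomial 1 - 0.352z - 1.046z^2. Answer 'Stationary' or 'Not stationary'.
\text{Not stationary}

The AR(p) characteristic polynomial is P(z) = 1 - 0.352z - 1.046z^2.
Stationarity requires all roots to lie outside the unit circle, i.e. |z| > 1 for every root.
Set 1 + (-0.352) z + (-1.046) z^2 = 0, i.e. a z^2 + b z + c = 0 with a = -1.046, b = -0.352, c = 1.
Discriminant D = b^2 - 4ac = (-0.352)^2 - 4*(-1.046)*1 = 0.123904 - (-4.184) = 4.307904.
D >= 0, so the roots are real: z = (-b +/- sqrt(D)) / (2a) = (0.352 +/- 2.075549) / (-2.092).
  z_1 = (0.352 + 2.075549) / (-2.092) = -1.1604,   |z_1| = 1.1604.
  z_2 = (0.352 - 2.075549) / (-2.092) = 0.8239,   |z_2| = 0.8239.
Moduli of all roots: 1.1604, 0.8239.
All moduli strictly greater than 1? No.
Verdict: Not stationary.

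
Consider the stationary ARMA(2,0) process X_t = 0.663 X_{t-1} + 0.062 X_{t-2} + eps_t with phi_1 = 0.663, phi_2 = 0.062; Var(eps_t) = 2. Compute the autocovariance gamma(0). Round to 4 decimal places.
\gamma(0) = 4.0122

Multiply the model equation by X_{t-k} and take expectations. With theta_0 = psi_0 = 1 and psi_j the MA(infinity) weights, this gives
  gamma(k) - sum_i phi_i gamma(k-i) = c_k,
  c_k = sigma^2 * sum_{j=k..q} theta_j psi_{j-k}   (c_k = 0 for k > q),
using gamma(-m) = gamma(m).
Pure AR (q = 0): c_0 = sigma^2 = 2, c_k = 0 for k >= 1.
Equations for k = 0, 1, 2 (AR order 2, c_2 = 0):
  (E0) gamma(0) = phi_1 gamma(1) + phi_2 gamma(2) + c_0
  (E1) gamma(1) = phi_1 gamma(0) + phi_2 gamma(1) + c_1
  (E2) gamma(2) = phi_1 gamma(1) + phi_2 gamma(0)
From (E1): gamma(1) = A gamma(0) + B with
  A = phi_1 / (1 - phi_2) = 0.663 / 0.938 = 0.706823,   B = c_1 / (1 - phi_2) = 0 / 0.938 = 0.
Insert (E2) into (E0): gamma(0) (1 - phi_2^2) = phi_1 (1 + phi_2) gamma(1) + c_0.
  phi_1 (1 + phi_2) = (0.663)(1.062) = 0.704106,   1 - phi_2^2 = 0.996156.
Replace gamma(1) by A gamma(0) + B and collect gamma(0):
  gamma(0) [0.996156 - (0.704106)(0.706823)] = c_0 = 2
  gamma(0) * 0.498478 = 2
  gamma(0) = 2 / 0.498478 = 4.012216.
Therefore gamma(0) = 4.0122 (to 4 decimal places).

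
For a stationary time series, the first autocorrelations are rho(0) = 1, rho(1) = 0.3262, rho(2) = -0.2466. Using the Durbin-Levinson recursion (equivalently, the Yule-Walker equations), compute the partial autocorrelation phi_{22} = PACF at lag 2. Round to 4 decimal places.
\phi_{22} = -0.3950

The PACF at lag k is phi_{kk}, the last component of the solution
to the Yule-Walker system G_k phi = r_k where
  (G_k)_{ij} = rho(|i - j|), (r_k)_i = rho(i), i,j = 1..k.
Equivalently, Durbin-Levinson gives phi_{kk} iteratively:
  phi_{11} = rho(1)
  phi_{kk} = [rho(k) - sum_{j=1..k-1} phi_{k-1,j} rho(k-j)]
            / [1 - sum_{j=1..k-1} phi_{k-1,j} rho(j)],
  phi_{k,j} = phi_{k-1,j} - phi_{kk} phi_{k-1,k-j},  j = 1..k-1.
Step k = 1:
  phi_11 = rho(1) = 0.3262.
Step k = 2:
  phi_22 = [rho(2) - phi_11 rho(1)] / [1 - phi_11 rho(1)] = [-0.2466 - (0.3262)(0.3262)] / [1 - (0.3262)(0.3262)]
         = -0.35300644 / 0.89359356 = -0.395.
Therefore phi_{22} = -0.3950.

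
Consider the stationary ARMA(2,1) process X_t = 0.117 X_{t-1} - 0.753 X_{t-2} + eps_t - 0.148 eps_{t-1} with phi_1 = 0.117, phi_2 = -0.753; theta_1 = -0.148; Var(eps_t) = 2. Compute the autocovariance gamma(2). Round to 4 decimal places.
\gamma(2) = -3.4846

Multiply the model equation by X_{t-k} and take expectations. With theta_0 = psi_0 = 1 and psi_j the MA(infinity) weights, this gives
  gamma(k) - sum_i phi_i gamma(k-i) = c_k,
  c_k = sigma^2 * sum_{j=k..q} theta_j psi_{j-k}   (c_k = 0 for k > q),
using gamma(-m) = gamma(m).
psi-weights needed (psi_j = theta_j + sum_i phi_i psi_{j-i}):
  psi_1 = theta_1 + phi_1 = -0.148 + (0.117) = -0.031
Right-hand sides:
  c_0 = sigma^2 (1 + theta_1 psi_1) = 2 * (1 + (-0.148)(-0.031)) = 2 * 1.004588 = 2.009176
  c_1 = sigma^2 theta_1 = 2 * (-0.148) = -0.296
  c_2 = 0
Equations for k = 0, 1, 2 (AR order 2, c_2 = 0):
  (E0) gamma(0) = phi_1 gamma(1) + phi_2 gamma(2) + c_0
  (E1) gamma(1) = phi_1 gamma(0) + phi_2 gamma(1) + c_1
  (E2) gamma(2) = phi_1 gamma(1) + phi_2 gamma(0)
From (E1): gamma(1) = A gamma(0) + B with
  A = phi_1 / (1 - phi_2) = 0.117 / 1.753 = 0.066743,   B = c_1 / (1 - phi_2) = -0.296 / 1.753 = -0.168853.
Insert (E2) into (E0): gamma(0) (1 - phi_2^2) = phi_1 (1 + phi_2) gamma(1) + c_0.
  phi_1 (1 + phi_2) = (0.117)(0.247) = 0.028899,   1 - phi_2^2 = 0.432991.
Replace gamma(1) by A gamma(0) + B and collect gamma(0):
  gamma(0) [0.432991 - (0.028899)(0.066743)] = (0.028899)(-0.168853) + 2.009176
  gamma(0) * 0.431062 = 2.004296
  gamma(0) = 2.004296 / 0.431062 = 4.649668.
  gamma(1) = A gamma(0) + B = (0.066743)(4.649668) + (-0.168853) = 0.141478.
  gamma(2) = phi_1 gamma(1) + phi_2 gamma(0) = (0.117)(0.141478) + (-0.753)(4.649668) = -3.484647.
Therefore gamma(2) = -3.4846 (to 4 decimal places).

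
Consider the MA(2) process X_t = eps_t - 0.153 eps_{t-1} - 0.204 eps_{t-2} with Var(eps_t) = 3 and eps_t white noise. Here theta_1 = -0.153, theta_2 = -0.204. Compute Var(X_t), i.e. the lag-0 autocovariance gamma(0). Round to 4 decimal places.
\gamma(0) = 3.1951

For an MA(q) process X_t = eps_t + sum_i theta_i eps_{t-i} with
Var(eps_t) = sigma^2, the variance is
  gamma(0) = sigma^2 * (1 + sum_i theta_i^2).
  sum_i theta_i^2 = (-0.153)^2 + (-0.204)^2 = 0.023409 + 0.041616 = 0.065025.
  gamma(0) = 3 * (1 + 0.065025) = 3 * 1.065025 = 3.195075, which rounds to 3.1951.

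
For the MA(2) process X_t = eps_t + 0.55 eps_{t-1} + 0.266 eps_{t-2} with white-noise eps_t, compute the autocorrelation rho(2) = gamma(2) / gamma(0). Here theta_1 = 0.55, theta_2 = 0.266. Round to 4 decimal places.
\rho(2) = 0.1937

For an MA(q) process with theta_0 = 1, the autocovariance is
  gamma(k) = sigma^2 * sum_{i=0..q-k} theta_i * theta_{i+k},
and rho(k) = gamma(k) / gamma(0). Sigma^2 cancels.
  numerator   = (1)*(0.266) = 0.266.
  denominator = (1)^2 + (0.55)^2 + (0.266)^2 = 1.373256.
  rho(2) = 0.266 / 1.373256 = 0.1937.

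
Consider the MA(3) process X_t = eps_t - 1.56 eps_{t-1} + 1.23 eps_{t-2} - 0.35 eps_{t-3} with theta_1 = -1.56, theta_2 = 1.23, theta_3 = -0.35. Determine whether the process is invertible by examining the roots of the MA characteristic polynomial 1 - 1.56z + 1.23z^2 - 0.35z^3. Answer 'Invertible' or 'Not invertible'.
\text{Invertible}

The MA(q) characteristic polynomial is P(z) = 1 - 1.56z + 1.23z^2 - 0.35z^3.
Invertibility requires all roots to lie outside the unit circle, i.e. |z| > 1 for every root.
Degree 3: look for a simple real root z0 first, then factor out (1 - z/z0) and solve the remaining quadratic.
Testing z0 = 2: P(2) = 1 + (-1.56)(2) + (1.23)(2)^2 + (-0.35)(2)^3
  = 1 + (-3.12) + (4.92) + (-2.8) = 0.  So z_0 = 2 is a root, |z_0| = 2.
Divide out the factor (1 - 0.5 z) = (1 - z/z0) (since 1/z0 = 0.5):
  P(z) = (1 - 0.5 z)(1 + (-1.06) z + (0.7) z^2)
  [check: z-coef -1.06 - (0.5) = -1.56; z^2-coef 0.7 - (0.5)(-1.06) = 1.23; z^3-coef -(0.5)(0.7) = -0.35.]
Remaining roots from the quadratic factor 1 + (-1.06) z + (0.7) z^2:
  Set 1 + (-1.06) z + (0.7) z^2 = 0, i.e. a z^2 + b z + c = 0 with a = 0.7, b = -1.06, c = 1.
  Discriminant D = b^2 - 4ac = (-1.06)^2 - 4*(0.7)*1 = 1.1236 - (2.8) = -1.6764.
  D < 0, so the roots are the complex-conjugate pair z = (-b +/- i sqrt(-D)) / (2a) = 0.7571 +/- 0.9248i.
  For a conjugate pair |z|^2 = z * conj(z) = (product of roots) = c/a = 1/(0.7) = 1.428571, so |z| = sqrt(1.428571) = 1.1952 for both roots.
Moduli of all roots: 2.0000, 1.1952, 1.1952.
All moduli strictly greater than 1? Yes.
Verdict: Invertible.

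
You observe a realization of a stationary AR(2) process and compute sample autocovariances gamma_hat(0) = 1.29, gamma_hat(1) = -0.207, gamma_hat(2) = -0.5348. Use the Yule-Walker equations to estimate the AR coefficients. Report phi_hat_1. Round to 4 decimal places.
\hat\phi_{1} = -0.2330

The Yule-Walker equations for an AR(p) process read, in matrix form,
  Gamma_p phi = r_p,   with   (Gamma_p)_{ij} = gamma(|i - j|),
                       (r_p)_i = gamma(i),   i,j = 1..p.
Substitute the sample gammas (Toeplitz matrix and right-hand side of size 2):
  Gamma_p = [[1.29, -0.207], [-0.207, 1.29]]
  r_p     = [-0.207, -0.5348]
Written out:
  1.29 phi_1 - 0.207 phi_2 = -0.207
  -0.207 phi_1 + 1.29 phi_2 = -0.5348
Solve by Cramer's rule:
  det = gamma(0)^2 - gamma(1)^2 = (1.29)^2 - (-0.207)^2 = 1.6641 - 0.042849 = 1.621251
  phi_hat_1 = [gamma(1) gamma(0) - gamma(1) gamma(2)] / det = [(-0.207)(1.29) - (-0.207)(-0.5348)] / 1.621251 = -0.3777336 / 1.621251 = -0.233
  phi_hat_2 = [gamma(0) gamma(2) - gamma(1)^2] / det = [(1.29)(-0.5348) - (-0.207)^2] / 1.621251 = -0.732741 / 1.621251 = -0.452
So phi_hat = [-0.2330, -0.4520].
Therefore phi_hat_1 = -0.2330.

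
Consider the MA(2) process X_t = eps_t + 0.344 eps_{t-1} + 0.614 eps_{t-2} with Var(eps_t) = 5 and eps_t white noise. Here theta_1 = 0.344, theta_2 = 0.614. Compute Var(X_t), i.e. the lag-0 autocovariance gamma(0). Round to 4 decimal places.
\gamma(0) = 7.4767

For an MA(q) process X_t = eps_t + sum_i theta_i eps_{t-i} with
Var(eps_t) = sigma^2, the variance is
  gamma(0) = sigma^2 * (1 + sum_i theta_i^2).
  sum_i theta_i^2 = (0.344)^2 + (0.614)^2 = 0.118336 + 0.376996 = 0.495332.
  gamma(0) = 5 * (1 + 0.495332) = 5 * 1.495332 = 7.47666, which rounds to 7.4767.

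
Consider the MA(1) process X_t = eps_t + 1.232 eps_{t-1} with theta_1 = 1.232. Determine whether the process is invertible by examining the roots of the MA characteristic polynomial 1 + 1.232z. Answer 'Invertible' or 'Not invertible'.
\text{Not invertible}

The MA(q) characteristic polynomial is P(z) = 1 + 1.232z.
Invertibility requires all roots to lie outside the unit circle, i.e. |z| > 1 for every root.
This is linear in z: 1 + (1.232) z = 0  =>  z = -1/(1.232) = -0.811688,  |z| = 0.811688.
Moduli of all roots: 0.8117.
All moduli strictly greater than 1? No.
Verdict: Not invertible.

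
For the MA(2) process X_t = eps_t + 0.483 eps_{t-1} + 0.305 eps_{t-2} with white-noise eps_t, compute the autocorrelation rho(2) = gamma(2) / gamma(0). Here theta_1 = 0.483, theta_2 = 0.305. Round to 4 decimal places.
\rho(2) = 0.2300

For an MA(q) process with theta_0 = 1, the autocovariance is
  gamma(k) = sigma^2 * sum_{i=0..q-k} theta_i * theta_{i+k},
and rho(k) = gamma(k) / gamma(0). Sigma^2 cancels.
  numerator   = (1)*(0.305) = 0.305.
  denominator = (1)^2 + (0.483)^2 + (0.305)^2 = 1.326314.
  rho(2) = 0.305 / 1.326314 = 0.2300.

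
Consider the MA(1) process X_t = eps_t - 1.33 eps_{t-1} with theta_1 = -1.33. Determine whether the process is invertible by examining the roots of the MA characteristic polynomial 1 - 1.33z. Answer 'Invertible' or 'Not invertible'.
\text{Not invertible}

The MA(q) characteristic polynomial is P(z) = 1 - 1.33z.
Invertibility requires all roots to lie outside the unit circle, i.e. |z| > 1 for every root.
This is linear in z: 1 + (-1.33) z = 0  =>  z = -1/(-1.33) = 0.75188,  |z| = 0.75188.
Moduli of all roots: 0.7519.
All moduli strictly greater than 1? No.
Verdict: Not invertible.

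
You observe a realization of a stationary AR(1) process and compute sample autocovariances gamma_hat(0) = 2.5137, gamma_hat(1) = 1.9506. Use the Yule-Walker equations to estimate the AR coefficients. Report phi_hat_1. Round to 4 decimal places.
\hat\phi_{1} = 0.7760

The Yule-Walker equations for an AR(p) process read, in matrix form,
  Gamma_p phi = r_p,   with   (Gamma_p)_{ij} = gamma(|i - j|),
                       (r_p)_i = gamma(i),   i,j = 1..p.
Substitute the sample gammas (Toeplitz matrix and right-hand side of size 1):
  Gamma_p = [[2.5137]]
  r_p     = [1.9506]
With p = 1 this is the single equation gamma(0) phi_1 = gamma(1):
  phi_hat_1 = gamma(1) / gamma(0) = 1.9506 / 2.5137 = 0.7760.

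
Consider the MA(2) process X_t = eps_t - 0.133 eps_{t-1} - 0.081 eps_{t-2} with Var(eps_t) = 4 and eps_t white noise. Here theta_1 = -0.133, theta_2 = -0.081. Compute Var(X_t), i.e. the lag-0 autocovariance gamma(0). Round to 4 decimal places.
\gamma(0) = 4.0970

For an MA(q) process X_t = eps_t + sum_i theta_i eps_{t-i} with
Var(eps_t) = sigma^2, the variance is
  gamma(0) = sigma^2 * (1 + sum_i theta_i^2).
  sum_i theta_i^2 = (-0.133)^2 + (-0.081)^2 = 0.017689 + 0.006561 = 0.02425.
  gamma(0) = 4 * (1 + 0.02425) = 4 * 1.02425 = 4.097, which rounds to 4.0970.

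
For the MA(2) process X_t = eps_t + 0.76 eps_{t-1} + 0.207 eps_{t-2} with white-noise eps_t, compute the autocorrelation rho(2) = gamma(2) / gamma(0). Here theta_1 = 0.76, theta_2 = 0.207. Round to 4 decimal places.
\rho(2) = 0.1277

For an MA(q) process with theta_0 = 1, the autocovariance is
  gamma(k) = sigma^2 * sum_{i=0..q-k} theta_i * theta_{i+k},
and rho(k) = gamma(k) / gamma(0). Sigma^2 cancels.
  numerator   = (1)*(0.207) = 0.207.
  denominator = (1)^2 + (0.76)^2 + (0.207)^2 = 1.620449.
  rho(2) = 0.207 / 1.620449 = 0.1277.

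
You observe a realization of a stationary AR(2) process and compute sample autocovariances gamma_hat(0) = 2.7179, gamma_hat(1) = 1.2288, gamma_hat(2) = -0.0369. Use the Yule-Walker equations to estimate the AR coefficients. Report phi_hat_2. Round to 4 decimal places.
\hat\phi_{2} = -0.2740

The Yule-Walker equations for an AR(p) process read, in matrix form,
  Gamma_p phi = r_p,   with   (Gamma_p)_{ij} = gamma(|i - j|),
                       (r_p)_i = gamma(i),   i,j = 1..p.
Substitute the sample gammas (Toeplitz matrix and right-hand side of size 2):
  Gamma_p = [[2.7179, 1.2288], [1.2288, 2.7179]]
  r_p     = [1.2288, -0.0369]
Written out:
  2.7179 phi_1 + 1.2288 phi_2 = 1.2288
  1.2288 phi_1 + 2.7179 phi_2 = -0.0369
Solve by Cramer's rule:
  det = gamma(0)^2 - gamma(1)^2 = (2.7179)^2 - (1.2288)^2 = 7.38698041 - 1.50994944 = 5.87703097
  phi_hat_1 = [gamma(1) gamma(0) - gamma(1) gamma(2)] / det = [(1.2288)(2.7179) - (1.2288)(-0.0369)] / 5.87703097 = 3.38509824 / 5.87703097 = 0.576
  phi_hat_2 = [gamma(0) gamma(2) - gamma(1)^2] / det = [(2.7179)(-0.0369) - (1.2288)^2] / 5.87703097 = -1.61023995 / 5.87703097 = -0.274
So phi_hat = [0.5760, -0.2740].
Therefore phi_hat_2 = -0.2740.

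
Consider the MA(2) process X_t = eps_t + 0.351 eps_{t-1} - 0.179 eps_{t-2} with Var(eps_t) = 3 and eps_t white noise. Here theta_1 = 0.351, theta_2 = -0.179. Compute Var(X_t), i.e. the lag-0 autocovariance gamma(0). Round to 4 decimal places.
\gamma(0) = 3.4657

For an MA(q) process X_t = eps_t + sum_i theta_i eps_{t-i} with
Var(eps_t) = sigma^2, the variance is
  gamma(0) = sigma^2 * (1 + sum_i theta_i^2).
  sum_i theta_i^2 = (0.351)^2 + (-0.179)^2 = 0.123201 + 0.032041 = 0.155242.
  gamma(0) = 3 * (1 + 0.155242) = 3 * 1.155242 = 3.465726, which rounds to 3.4657.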